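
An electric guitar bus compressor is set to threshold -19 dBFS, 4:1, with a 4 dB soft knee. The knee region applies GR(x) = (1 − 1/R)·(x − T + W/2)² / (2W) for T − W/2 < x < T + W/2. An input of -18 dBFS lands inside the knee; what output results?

x − T + W/2 = -18 − (-19) + 2 = 3.
GR = (1 − 1/4) × 3² / 8 = 0.75 × 9 / 8 = 0.84375 dB.
Output = -18 − 0.84375 = -18.84375 dBFS.

-18.84375 dBFS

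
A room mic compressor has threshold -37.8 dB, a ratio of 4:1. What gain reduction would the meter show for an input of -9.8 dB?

21 dB

-9.8 dB exceeds the threshold by 28 dB.
A 4:1 ratio leaves 7 dB of that excess.
GR = overshoot in − overshoot out = 28 − 7 = 21 dB.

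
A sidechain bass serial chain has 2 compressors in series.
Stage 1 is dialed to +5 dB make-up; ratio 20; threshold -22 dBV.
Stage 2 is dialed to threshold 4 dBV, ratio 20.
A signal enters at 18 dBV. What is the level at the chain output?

Stage 1: 18 dBV is 40 dB over -22 dBV; at 20:1 that becomes 2 dB over, giving -20 dBV; +5 dB make-up → -15 dBV.
Stage 2: -15 dBV ≤ 4 dBV, so stage 2 doesn't engage; output -15 dBV.

-15 dBV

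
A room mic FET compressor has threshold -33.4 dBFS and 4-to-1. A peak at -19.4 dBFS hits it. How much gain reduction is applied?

Overshoot = -19.4 − (-33.4) = 14 dB.
After 4:1 compression the overshoot becomes 14/4 = 3.5 dB.
Gain reduction = 14 − 3.5 = 10.5 dB.

10.5 dB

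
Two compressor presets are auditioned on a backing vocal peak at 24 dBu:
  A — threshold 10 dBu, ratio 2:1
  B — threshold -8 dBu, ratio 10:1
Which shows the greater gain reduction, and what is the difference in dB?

A: overshoot 14 dB → output overshoot 7 dB → GR 7 dB.
B: overshoot 32 dB → output overshoot 3.2 dB → GR 28.8 dB.
Difference: 21.8 dB in favour of B.

B, by 21.8 dB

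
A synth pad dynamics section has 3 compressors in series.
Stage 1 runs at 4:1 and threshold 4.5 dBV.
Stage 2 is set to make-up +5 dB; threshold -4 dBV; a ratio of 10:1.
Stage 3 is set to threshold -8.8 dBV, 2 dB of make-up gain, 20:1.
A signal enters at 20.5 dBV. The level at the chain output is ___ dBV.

Stage 1: overshoot 16 dB → 16/4 = 4 dB → 8.5 dBV.
Stage 2: 12.5 dB above -4 dBV, reduced 10:1 to 1.25 dB above → -2.75 dBV; +5 dB make-up → 2.25 dBV.
Stage 3: overshoot 11.05 dB → 11.05/20 = 0.5525 dB → -8.2475 dBV; +2 dB make-up → -6.2475 dBV.

-6.2475 dBV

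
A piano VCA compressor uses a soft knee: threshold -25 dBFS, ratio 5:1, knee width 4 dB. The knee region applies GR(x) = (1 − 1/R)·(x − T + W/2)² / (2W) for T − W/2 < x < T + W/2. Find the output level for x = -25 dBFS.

x − T + W/2 = -25 − (-25) + 2 = 2.
GR = (1 − 1/5) × 2² / 8 = 0.8 × 4 / 8 = 0.4 dB.
Output = -25 − 0.4 = -25.4 dBFS.

-25.4 dBFS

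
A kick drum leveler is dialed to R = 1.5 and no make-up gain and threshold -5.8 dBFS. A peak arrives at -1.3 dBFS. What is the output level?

-2.8 dBFS

-1.3 dBFS sits 4.5 dB over threshold.
The 4.5 dB excess becomes 3 dB after 1.5:1 reduction.
So the level is -5.8 + 3 = -2.8 dBFS.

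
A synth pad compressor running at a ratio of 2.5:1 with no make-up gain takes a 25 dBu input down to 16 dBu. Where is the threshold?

Let T be the threshold. Output overshoot = (input overshoot)/R, so 16 − T = (25 − T)/2.5.
2.5·(16 − T) = 25 − T → 1.5·T = 40 − 25 = 15.
T = 15/1.5 = 10 dBu.

10 dBu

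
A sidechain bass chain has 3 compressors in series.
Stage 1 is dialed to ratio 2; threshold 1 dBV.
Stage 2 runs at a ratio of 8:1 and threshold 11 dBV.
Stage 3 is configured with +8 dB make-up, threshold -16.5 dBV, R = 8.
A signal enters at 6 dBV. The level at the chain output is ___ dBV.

Stage 1: overshoot 5 dB → 5/2 = 2.5 dB → 3.5 dBV.
Stage 2: 3.5 dBV is at or below the 11 dBV threshold — no compression; output 3.5 dBV.
Stage 3: 3.5 dBV is 20 dB over -16.5 dBV; at 8:1 that becomes 2.5 dB over, giving -14 dBV; +8 dB make-up → -6 dBV.

-6 dBV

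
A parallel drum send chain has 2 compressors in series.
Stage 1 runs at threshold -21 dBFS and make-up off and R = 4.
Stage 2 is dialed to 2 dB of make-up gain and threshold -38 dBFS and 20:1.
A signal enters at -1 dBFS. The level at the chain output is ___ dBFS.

Stage 1: -1 dBFS is 20 dB over -21 dBFS; at 4:1 that becomes 5 dB over, giving -16 dBFS.
Stage 2: -16 dBFS is 22 dB over -38 dBFS; at 20:1 that becomes 1.1 dB over, giving -36.9 dBFS; +2 dB make-up → -34.9 dBFS.

-34.9 dBFS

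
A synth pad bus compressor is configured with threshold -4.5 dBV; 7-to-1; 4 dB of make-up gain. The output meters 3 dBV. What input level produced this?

20 dBV

Before make-up, the level was 3 − 4 = -1 dBV.
That's 3.5 dB above the -4.5 dBV threshold.
Input overshoot = R × output overshoot = 24.5 dB → input = -4.5 + 24.5 = 20 dBV.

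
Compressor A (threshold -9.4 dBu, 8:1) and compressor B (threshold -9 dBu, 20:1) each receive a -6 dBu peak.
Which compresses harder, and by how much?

A: GR = 3.4 − 3.4/8 = 2.975 dB.
B: GR = 3 − 3/20 = 2.85 dB.
A applies 0.125 dB more gain reduction.

A, by 0.125 dB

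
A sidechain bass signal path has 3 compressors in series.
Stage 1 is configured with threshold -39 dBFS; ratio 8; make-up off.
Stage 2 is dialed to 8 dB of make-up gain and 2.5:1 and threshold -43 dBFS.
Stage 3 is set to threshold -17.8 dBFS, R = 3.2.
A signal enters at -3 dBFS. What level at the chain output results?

-31.6 dBFS

Stage 1: overshoot 36 dB → 36/8 = 4.5 dB → -34.5 dBFS.
Stage 2: overshoot 8.5 dB → 8.5/2.5 = 3.4 dB → -39.6 dBFS; +8 dB make-up → -31.6 dBFS.
Stage 3: -31.6 dBFS is at or below the -17.8 dBFS threshold — no compression; output -31.6 dBFS.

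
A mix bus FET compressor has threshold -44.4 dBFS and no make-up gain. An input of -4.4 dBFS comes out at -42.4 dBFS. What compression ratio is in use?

20:1

Input overshoot = -4.4 − (-44.4) = 40 dB; output overshoot = -42.4 − (-44.4) = 2 dB.
Ratio = 40 / 2 = 20.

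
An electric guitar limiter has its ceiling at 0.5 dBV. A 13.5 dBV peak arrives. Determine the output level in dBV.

At ∞:1, everything above 0.5 dBV is held at the ceiling.

0.5 dBV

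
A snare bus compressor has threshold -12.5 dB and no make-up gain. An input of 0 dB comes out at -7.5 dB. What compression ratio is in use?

2.5:1

Input overshoot = 0 − (-12.5) = 12.5 dB; output overshoot = -7.5 − (-12.5) = 5 dB.
Ratio = 12.5 / 5 = 2.5.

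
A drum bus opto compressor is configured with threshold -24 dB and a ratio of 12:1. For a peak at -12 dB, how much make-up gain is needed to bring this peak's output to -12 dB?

Without make-up, output = threshold + overshoot/12 = -24 + 1 = -23 dB.
Gap to target: 11 dB.

11 dB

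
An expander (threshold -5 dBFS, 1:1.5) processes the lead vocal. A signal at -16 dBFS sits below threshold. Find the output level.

-21.5 dBFS

Undershoot = (-5) − (-16) = 11 dB.
At 1:1.5, that expands to 16.5 dB under threshold.
Output = -5 − 16.5 = -21.5 dBFS.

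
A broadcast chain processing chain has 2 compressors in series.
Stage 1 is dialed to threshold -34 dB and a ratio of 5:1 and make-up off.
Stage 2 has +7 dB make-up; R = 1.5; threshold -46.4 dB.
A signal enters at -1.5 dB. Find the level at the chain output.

-26.8 dB

Stage 1: overshoot 32.5 dB → 32.5/5 = 6.5 dB → -27.5 dB.
Stage 2: -27.5 dB is 18.9 dB over -46.4 dB; at 1.5:1 that becomes 12.6 dB over, giving -33.8 dB; +7 dB make-up → -26.8 dB.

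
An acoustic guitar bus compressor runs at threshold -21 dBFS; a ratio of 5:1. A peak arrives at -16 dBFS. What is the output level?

-20 dBFS

The input is 5 dB above the -21 dBFS threshold.
At 5:1 the overshoot is divided by 5, leaving 1 dB above threshold.
Output = -21 + 1 = -20 dBFS.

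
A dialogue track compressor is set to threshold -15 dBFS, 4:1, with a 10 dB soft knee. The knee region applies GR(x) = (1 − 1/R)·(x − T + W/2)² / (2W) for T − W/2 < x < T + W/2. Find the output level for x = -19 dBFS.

-19.0375 dBFS

x − T + W/2 = -19 − (-15) + 5 = 1.
GR = (1 − 1/4) × 1² / 20 = 0.75 × 1 / 20 = 0.0375 dB.
Output = -19 − 0.0375 = -19.0375 dBFS.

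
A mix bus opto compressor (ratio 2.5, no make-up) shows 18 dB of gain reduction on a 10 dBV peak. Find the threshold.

-20 dBV

Input is 30 dB above T (since output overshoot × R = input overshoot: (-8 − T)·2.5 = 10 − T gives T = -20 dBV).
Check: -20 + (10 − (-20))/2.5 = -20 + 12 = -8 dBV. ✓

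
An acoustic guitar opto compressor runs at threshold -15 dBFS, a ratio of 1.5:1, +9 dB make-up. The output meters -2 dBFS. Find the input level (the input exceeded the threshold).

Before make-up, the level was -2 − 9 = -11 dBFS.
Post-compression overshoot = -11 − (-15) = 4 dB.
Before 1.5:1 compression the overshoot was 4 × 1.5 = 6 dB, so input = -15 + 6 = -9 dBFS.

-9 dBFS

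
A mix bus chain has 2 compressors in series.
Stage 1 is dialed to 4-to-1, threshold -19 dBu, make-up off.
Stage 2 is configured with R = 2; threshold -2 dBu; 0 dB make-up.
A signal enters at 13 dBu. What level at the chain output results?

-11 dBu

Stage 1: 13 dBu is 32 dB over -19 dBu; at 4:1 that becomes 8 dB over, giving -11 dBu.
Stage 2: -11 dBu is at or below the -2 dBu threshold — no compression; output -11 dBu.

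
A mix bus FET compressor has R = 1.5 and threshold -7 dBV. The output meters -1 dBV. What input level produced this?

Post-compression overshoot = -1 − (-7) = 6 dB.
Undo the ratio: input overshoot = 6 × 1.5 = 9 dB, giving input = 2 dBV.

2 dBV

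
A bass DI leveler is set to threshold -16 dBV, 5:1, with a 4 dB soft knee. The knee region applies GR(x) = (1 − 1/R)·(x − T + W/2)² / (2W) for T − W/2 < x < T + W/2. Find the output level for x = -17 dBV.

-17.1 dBV

x − T + W/2 = -17 − (-16) + 2 = 1.
GR = (1 − 1/5) × 1² / 8 = 0.8 × 1 / 8 = 0.1 dB.
Output = -17 − 0.1 = -17.1 dBV.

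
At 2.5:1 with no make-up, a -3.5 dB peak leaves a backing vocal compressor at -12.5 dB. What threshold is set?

Input is 15 dB above T (since output overshoot × R = input overshoot: (-12.5 − T)·2.5 = -3.5 − T gives T = -18.5 dB).
Check: -18.5 + (-3.5 − (-18.5))/2.5 = -18.5 + 6 = -12.5 dB. ✓

-18.5 dB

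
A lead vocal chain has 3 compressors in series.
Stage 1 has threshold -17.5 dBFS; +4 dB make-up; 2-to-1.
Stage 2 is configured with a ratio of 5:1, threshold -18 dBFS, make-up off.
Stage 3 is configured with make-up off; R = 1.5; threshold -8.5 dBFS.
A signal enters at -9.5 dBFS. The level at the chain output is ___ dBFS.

-16.3 dBFS

Stage 1: 8 dB above -17.5 dBFS, reduced 2:1 to 4 dB above → -13.5 dBFS; +4 dB make-up → -9.5 dBFS.
Stage 2: -9.5 dBFS is 8.5 dB over -18 dBFS; at 5:1 that becomes 1.7 dB over, giving -16.3 dBFS.
Stage 3: -16.3 dBFS ≤ -8.5 dBFS, so stage 3 doesn't engage; output -16.3 dBFS.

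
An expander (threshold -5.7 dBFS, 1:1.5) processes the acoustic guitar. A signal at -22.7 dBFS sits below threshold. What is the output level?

Below threshold, a 1:1.5 expander applies gain = (1.5−1)×(T − x) of attenuation.
(1.5−1) × 17 = 8.5 dB, so output = -22.7 − 8.5 = -31.2 dBFS.

-31.2 dBFS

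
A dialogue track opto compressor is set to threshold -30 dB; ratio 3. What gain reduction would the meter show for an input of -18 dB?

The signal is 12 dB above threshold.
After 3:1 compression the overshoot becomes 12/3 = 4 dB.
Gain reduction = 12 − 4 = 8 dB.

8 dB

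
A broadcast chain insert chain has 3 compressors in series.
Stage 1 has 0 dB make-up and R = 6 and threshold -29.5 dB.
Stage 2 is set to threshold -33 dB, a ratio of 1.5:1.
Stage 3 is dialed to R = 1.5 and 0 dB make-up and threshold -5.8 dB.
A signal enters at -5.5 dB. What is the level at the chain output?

Stage 1: -5.5 dB is 24 dB over -29.5 dB; at 6:1 that becomes 4 dB over, giving -25.5 dB.
Stage 2: 7.5 dB above -33 dB, reduced 1.5:1 to 5 dB above → -28 dB.
Stage 3: -28 dB is at or below the -5.8 dB threshold — no compression; output -28 dB.

-28 dB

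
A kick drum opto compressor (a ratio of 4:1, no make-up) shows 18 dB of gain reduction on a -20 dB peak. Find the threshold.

-44 dB

Gain reduction = -20 − (-38) = 18 dB; output overshoot = GR / (R − 1) = 18 / 3 = 6 dB.
Threshold = output − output overshoot = -38 − 6 = -44 dB.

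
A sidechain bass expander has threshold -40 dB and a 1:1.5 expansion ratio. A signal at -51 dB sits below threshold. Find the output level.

Undershoot = (-40) − (-51) = 11 dB.
At 1:1.5, that expands to 16.5 dB under threshold.
Output = -40 − 16.5 = -56.5 dB.

-56.5 dB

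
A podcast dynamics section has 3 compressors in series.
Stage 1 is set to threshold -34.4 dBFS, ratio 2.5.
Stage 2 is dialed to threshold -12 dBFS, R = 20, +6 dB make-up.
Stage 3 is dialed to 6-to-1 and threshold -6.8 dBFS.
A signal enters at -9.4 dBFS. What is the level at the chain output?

-18.4 dBFS

Stage 1: 25 dB above -34.4 dBFS, reduced 2.5:1 to 10 dB above → -24.4 dBFS.
Stage 2: below threshold (-24.4 ≤ -12); passes unchanged; make-up brings it to -18.4 dBFS.
Stage 3: -18.4 dBFS ≤ -6.8 dBFS, so stage 3 doesn't engage; output -18.4 dBFS.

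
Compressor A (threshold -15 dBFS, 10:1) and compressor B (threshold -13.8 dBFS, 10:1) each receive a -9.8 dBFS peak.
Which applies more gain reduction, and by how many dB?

A: GR = 5.2 − 5.2/10 = 4.68 dB.
B: GR = 4 − 4/10 = 3.6 dB.
A applies 1.08 dB more gain reduction.

A, by 1.08 dB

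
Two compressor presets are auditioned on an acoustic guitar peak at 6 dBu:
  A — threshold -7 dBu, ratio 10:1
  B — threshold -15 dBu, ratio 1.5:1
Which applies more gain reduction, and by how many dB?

A: GR = 13 − 13/10 = 11.7 dB.
B: GR = 21 − 21/1.5 = 7 dB.
A reduces 4.7 dB more.

A, by 4.7 dB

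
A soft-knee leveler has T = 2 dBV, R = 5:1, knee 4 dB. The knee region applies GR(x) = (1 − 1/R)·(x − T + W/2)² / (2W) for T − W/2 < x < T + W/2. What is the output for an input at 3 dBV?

x − T + W/2 = 3 − 2 + 2 = 3.
GR = (1 − 1/5) × 3² / 8 = 0.8 × 9 / 8 = 0.9 dB.
Output = 3 − 0.9 = 2.1 dBV.

2.1 dBV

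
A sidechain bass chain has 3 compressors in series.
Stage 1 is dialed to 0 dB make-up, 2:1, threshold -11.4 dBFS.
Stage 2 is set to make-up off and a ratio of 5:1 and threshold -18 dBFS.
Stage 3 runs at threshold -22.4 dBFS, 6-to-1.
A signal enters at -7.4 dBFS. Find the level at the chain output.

Stage 1: -7.4 dBFS is 4 dB over -11.4 dBFS; at 2:1 that becomes 2 dB over, giving -9.4 dBFS.
Stage 2: 8.6 dB above -18 dBFS, reduced 5:1 to 1.72 dB above → -16.28 dBFS.
Stage 3: 6.12 dB above -22.4 dBFS, reduced 6:1 to 1.02 dB above → -21.38 dBFS.

-21.38 dBFS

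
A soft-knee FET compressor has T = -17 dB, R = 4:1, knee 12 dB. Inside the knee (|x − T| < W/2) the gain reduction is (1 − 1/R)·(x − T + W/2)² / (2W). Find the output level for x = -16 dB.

-17.53125 dB

x − T + W/2 = -16 − (-17) + 6 = 7.
GR = (1 − 1/4) × 7² / 24 = 0.75 × 49 / 24 = 1.53125 dB.
Output = -16 − 1.53125 = -17.53125 dB.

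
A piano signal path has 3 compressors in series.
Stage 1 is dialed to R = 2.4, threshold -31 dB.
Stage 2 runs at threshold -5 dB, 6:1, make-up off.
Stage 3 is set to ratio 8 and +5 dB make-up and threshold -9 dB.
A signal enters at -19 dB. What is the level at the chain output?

Stage 1: overshoot 12 dB → 12/2.4 = 5 dB → -26 dB.
Stage 2: below threshold (-26 ≤ -5); passes unchanged; output -26 dB.
Stage 3: -26 dB is at or below the -9 dB threshold — no compression; make-up brings it to -21 dB.

-21 dB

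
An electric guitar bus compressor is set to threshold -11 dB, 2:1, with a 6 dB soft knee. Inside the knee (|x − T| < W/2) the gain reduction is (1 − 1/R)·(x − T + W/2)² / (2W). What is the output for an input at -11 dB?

-11.375 dB

x − T + W/2 = -11 − (-11) + 3 = 3.
GR = (1 − 1/2) × 3² / 12 = 0.5 × 9 / 12 = 0.375 dB.
Output = -11 − 0.375 = -11.375 dB.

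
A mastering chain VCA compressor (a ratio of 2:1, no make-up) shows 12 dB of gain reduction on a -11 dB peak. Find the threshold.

Let T be the threshold. Output overshoot = (input overshoot)/R, so -23 − T = (-11 − T)/2.
2·(-23 − T) = -11 − T → 1·T = -46 − (-11) = -35.
T = -35/1 = -35 dB.

-35 dB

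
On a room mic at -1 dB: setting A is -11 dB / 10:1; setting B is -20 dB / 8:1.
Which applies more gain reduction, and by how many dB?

B, by 7.625 dB

A: 10 dB over, compressed to 1 dB over, so 9 dB of GR.
B: 19 dB over, compressed to 2.375 dB over, so 16.625 dB of GR.
B reduces 7.625 dB more.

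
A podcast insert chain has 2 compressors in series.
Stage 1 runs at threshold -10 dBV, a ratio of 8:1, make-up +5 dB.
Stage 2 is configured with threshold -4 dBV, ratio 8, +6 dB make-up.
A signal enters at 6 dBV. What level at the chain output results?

2.125 dBV

Stage 1: 6 dBV is 16 dB over -10 dBV; at 8:1 that becomes 2 dB over, giving -8 dBV; +5 dB make-up → -3 dBV.
Stage 2: 1 dB above -4 dBV, reduced 8:1 to 0.125 dB above → -3.875 dBV; +6 dB make-up → 2.125 dBV.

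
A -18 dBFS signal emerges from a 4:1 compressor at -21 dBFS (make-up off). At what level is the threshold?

Gain reduction = -18 − (-21) = 3 dB; output overshoot = GR / (R − 1) = 3 / 3 = 1 dB.
Threshold = output − output overshoot = -21 − 1 = -22 dBFS.

-22 dBFS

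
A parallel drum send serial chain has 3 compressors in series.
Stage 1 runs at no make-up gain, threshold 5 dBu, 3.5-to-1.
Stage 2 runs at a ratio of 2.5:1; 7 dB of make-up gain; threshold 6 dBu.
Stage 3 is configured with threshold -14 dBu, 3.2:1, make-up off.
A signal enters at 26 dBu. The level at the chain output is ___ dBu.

Stage 1: overshoot 21 dB → 21/3.5 = 6 dB → 11 dBu.
Stage 2: overshoot 5 dB → 5/2.5 = 2 dB → 8 dBu; +7 dB make-up → 15 dBu.
Stage 3: 15 dBu is 29 dB over -14 dBu; at 3.2:1 that becomes 9.0625 dB over, giving -4.9375 dBu.

-4.9375 dBu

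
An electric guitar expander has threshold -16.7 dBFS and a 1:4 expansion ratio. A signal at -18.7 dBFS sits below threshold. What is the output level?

Undershoot = (-16.7) − (-18.7) = 2 dB.
At 1:4, that expands to 8 dB under threshold.
Output = -16.7 − 8 = -24.7 dBFS.

-24.7 dBFS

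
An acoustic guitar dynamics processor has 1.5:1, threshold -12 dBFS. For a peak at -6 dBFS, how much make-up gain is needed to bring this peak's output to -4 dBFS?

The peak compresses to -12 + 6/1.5 = -8 dBFS.
To reach -4 dBFS requires -4 − (-8) = 4 dB of make-up.

4 dB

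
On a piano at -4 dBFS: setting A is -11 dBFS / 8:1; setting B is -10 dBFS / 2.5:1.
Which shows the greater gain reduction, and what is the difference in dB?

A: overshoot 7 dB → output overshoot 0.875 dB → GR 6.125 dB.
B: overshoot 6 dB → output overshoot 2.4 dB → GR 3.6 dB.
Difference: 2.525 dB in favour of A.

A, by 2.525 dB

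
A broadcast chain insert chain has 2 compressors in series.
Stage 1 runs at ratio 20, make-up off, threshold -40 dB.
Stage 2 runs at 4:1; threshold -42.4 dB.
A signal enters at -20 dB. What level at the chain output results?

-41.55 dB

Stage 1: 20 dB above -40 dB, reduced 20:1 to 1 dB above → -39 dB.
Stage 2: -39 dB is 3.4 dB over -42.4 dB; at 4:1 that becomes 0.85 dB over, giving -41.55 dB.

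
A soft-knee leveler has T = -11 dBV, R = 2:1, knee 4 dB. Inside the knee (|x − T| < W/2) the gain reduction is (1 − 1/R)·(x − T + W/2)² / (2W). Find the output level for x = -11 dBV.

-11.25 dBV

x − T + W/2 = -11 − (-11) + 2 = 2.
GR = (1 − 1/2) × 2² / 8 = 0.5 × 4 / 8 = 0.25 dB.
Output = -11 − 0.25 = -11.25 dBV.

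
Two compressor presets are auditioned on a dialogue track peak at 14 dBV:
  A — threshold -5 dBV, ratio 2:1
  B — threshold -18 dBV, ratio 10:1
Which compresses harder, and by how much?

A: GR = 19 − 19/2 = 9.5 dB.
B: GR = 32 − 32/10 = 28.8 dB.
B applies 19.3 dB more gain reduction.

B, by 19.3 dB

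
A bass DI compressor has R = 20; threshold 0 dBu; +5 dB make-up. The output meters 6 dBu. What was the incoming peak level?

Before make-up, the level was 6 − 5 = 1 dBu.
That's 1 dB above the 0 dBu threshold.
Undo the ratio: input overshoot = 1 × 20 = 20 dB, giving input = 20 dBu.

20 dBu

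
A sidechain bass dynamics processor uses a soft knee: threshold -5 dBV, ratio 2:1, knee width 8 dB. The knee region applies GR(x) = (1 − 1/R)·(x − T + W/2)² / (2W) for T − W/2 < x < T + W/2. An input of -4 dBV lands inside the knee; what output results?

-4.78125 dBV

x − T + W/2 = -4 − (-5) + 4 = 5.
GR = (1 − 1/2) × 5² / 16 = 0.5 × 25 / 16 = 0.78125 dB.
Output = -4 − 0.78125 = -4.78125 dBV.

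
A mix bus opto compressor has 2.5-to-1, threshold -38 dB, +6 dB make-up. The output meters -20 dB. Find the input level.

-8 dB

Before make-up, the level was -20 − 6 = -26 dB.
That's 12 dB above the -38 dB threshold.
Before 2.5:1 compression the overshoot was 12 × 2.5 = 30 dB, so input = -38 + 30 = -8 dB.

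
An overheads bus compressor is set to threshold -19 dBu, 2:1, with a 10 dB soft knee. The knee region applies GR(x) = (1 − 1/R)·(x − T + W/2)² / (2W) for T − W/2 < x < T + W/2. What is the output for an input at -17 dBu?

-18.225 dBu

x − T + W/2 = -17 − (-19) + 5 = 7.
GR = (1 − 1/2) × 7² / 20 = 0.5 × 49 / 20 = 1.225 dB.
Output = -17 − 1.225 = -18.225 dBu.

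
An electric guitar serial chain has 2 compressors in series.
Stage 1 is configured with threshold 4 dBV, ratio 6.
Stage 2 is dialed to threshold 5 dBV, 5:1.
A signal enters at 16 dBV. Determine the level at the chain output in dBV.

5.2 dBV

Stage 1: overshoot 12 dB → 12/6 = 2 dB → 6 dBV.
Stage 2: 1 dB above 5 dBV, reduced 5:1 to 0.2 dB above → 5.2 dBV.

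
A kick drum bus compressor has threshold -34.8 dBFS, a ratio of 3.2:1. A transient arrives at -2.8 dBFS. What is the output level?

The input is 32 dB above the -34.8 dBFS threshold.
At 3.2:1 the overshoot is divided by 3.2, leaving 10 dB above threshold.
That puts the output at -24.8 dBFS.

-24.8 dBFS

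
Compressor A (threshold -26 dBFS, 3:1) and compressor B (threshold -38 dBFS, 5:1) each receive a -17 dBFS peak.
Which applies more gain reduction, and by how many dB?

B, by 10.8 dB

A: 9 dB over, compressed to 3 dB over, so 6 dB of GR.
B: 21 dB over, compressed to 4.2 dB over, so 16.8 dB of GR.
Difference: 10.8 dB in favour of B.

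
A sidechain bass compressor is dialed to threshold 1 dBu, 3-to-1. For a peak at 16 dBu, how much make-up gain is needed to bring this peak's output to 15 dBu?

9 dB

Overshoot 15 dB → 15/3 = 5 dB after compression, so the compressed level is 1 + 5 = 6 dBu.
Make-up = target − compressed = 15 − 6 = 9 dB.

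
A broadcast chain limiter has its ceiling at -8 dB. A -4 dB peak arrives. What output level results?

At ∞:1, everything above -8 dB is held at the ceiling.

-8 dB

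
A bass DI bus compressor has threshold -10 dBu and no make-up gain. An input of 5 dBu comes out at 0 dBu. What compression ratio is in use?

1.5:1

Input overshoot = 5 − (-10) = 15 dB; output overshoot = 0 − (-10) = 10 dB.
Ratio = 15 / 10 = 1.5.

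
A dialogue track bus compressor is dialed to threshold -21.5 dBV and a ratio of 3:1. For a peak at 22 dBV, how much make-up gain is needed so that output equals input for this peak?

29 dB

Overshoot 43.5 dB → 43.5/3 = 14.5 dB after compression, so the compressed level is -21.5 + 14.5 = -7 dBV.
Make-up = target − compressed = 22 − (-7) = 29 dB.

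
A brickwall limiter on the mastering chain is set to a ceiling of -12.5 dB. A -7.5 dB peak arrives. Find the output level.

A brickwall limiter is an ∞:1 compressor: any input above the ceiling is clamped to -12.5 dB.

-12.5 dB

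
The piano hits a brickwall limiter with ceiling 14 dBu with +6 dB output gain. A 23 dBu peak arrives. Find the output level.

A brickwall limiter is an ∞:1 compressor: any input above the ceiling is clamped to 14 dBu.
Output gain then adds 6 dB: 14 + 6 = 20 dBu.

20 dBu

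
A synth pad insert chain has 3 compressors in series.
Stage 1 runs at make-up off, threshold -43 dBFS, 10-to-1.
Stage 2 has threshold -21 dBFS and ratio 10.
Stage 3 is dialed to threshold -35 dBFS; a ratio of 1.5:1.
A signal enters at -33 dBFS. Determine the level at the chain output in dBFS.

Stage 1: 10 dB above -43 dBFS, reduced 10:1 to 1 dB above → -42 dBFS.
Stage 2: below threshold (-42 ≤ -21); passes unchanged; output -42 dBFS.
Stage 3: below threshold (-42 ≤ -35); passes unchanged; output -42 dBFS.

-42 dBFS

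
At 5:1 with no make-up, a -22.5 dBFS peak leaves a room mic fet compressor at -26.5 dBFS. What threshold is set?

-27.5 dBFS

Gain reduction = -22.5 − (-26.5) = 4 dB; output overshoot = GR / (R − 1) = 4 / 4 = 1 dB.
Threshold = output − output overshoot = -26.5 − 1 = -27.5 dBFS.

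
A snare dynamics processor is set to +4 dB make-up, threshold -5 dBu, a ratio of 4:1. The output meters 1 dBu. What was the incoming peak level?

Before make-up, the level was 1 − 4 = -3 dBu.
Post-compression overshoot = -3 − (-5) = 2 dB.
Undo the ratio: input overshoot = 2 × 4 = 8 dB, giving input = 3 dBu.

3 dBu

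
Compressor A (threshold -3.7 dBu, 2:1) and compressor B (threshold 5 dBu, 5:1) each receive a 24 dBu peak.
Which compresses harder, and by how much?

A: 27.7 dB over, compressed to 13.85 dB over, so 13.85 dB of GR.
B: 19 dB over, compressed to 3.8 dB over, so 15.2 dB of GR.
Difference: 1.35 dB in favour of B.

B, by 1.35 dB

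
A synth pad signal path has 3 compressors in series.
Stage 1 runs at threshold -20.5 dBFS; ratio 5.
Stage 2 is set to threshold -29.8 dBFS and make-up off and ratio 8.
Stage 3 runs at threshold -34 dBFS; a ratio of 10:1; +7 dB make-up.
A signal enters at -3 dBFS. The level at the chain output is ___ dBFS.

Stage 1: -3 dBFS is 17.5 dB over -20.5 dBFS; at 5:1 that becomes 3.5 dB over, giving -17 dBFS.
Stage 2: -17 dBFS is 12.8 dB over -29.8 dBFS; at 8:1 that becomes 1.6 dB over, giving -28.2 dBFS.
Stage 3: -28.2 dBFS is 5.8 dB over -34 dBFS; at 10:1 that becomes 0.58 dB over, giving -33.42 dBFS; +7 dB make-up → -26.42 dBFS.

-26.42 dBFS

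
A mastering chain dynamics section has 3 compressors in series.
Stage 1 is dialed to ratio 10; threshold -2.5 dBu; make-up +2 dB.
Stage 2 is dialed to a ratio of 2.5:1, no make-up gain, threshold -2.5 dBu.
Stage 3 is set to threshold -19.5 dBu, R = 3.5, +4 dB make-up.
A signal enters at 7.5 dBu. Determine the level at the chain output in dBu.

Stage 1: overshoot 10 dB → 10/10 = 1 dB → -1.5 dBu; +2 dB make-up → 0.5 dBu.
Stage 2: overshoot 3 dB → 3/2.5 = 1.2 dB → -1.3 dBu.
Stage 3: overshoot 18.2 dB → 18.2/3.5 = 5.2 dB → -14.3 dBu; +4 dB make-up → -10.3 dBu.

-10.3 dBu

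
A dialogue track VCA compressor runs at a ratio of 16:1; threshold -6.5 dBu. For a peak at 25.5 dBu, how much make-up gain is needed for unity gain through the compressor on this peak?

30 dB

Overshoot 32 dB → 32/16 = 2 dB after compression, so the compressed level is -6.5 + 2 = -4.5 dBu.
Make-up = target − compressed = 25.5 − (-4.5) = 30 dB.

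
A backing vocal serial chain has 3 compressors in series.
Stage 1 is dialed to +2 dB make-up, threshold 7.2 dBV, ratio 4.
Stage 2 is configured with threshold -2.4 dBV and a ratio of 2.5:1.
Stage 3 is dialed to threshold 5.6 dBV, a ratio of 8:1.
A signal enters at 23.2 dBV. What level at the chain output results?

3.84 dBV

Stage 1: overshoot 16 dB → 16/4 = 4 dB → 11.2 dBV; +2 dB make-up → 13.2 dBV.
Stage 2: overshoot 15.6 dB → 15.6/2.5 = 6.24 dB → 3.84 dBV.
Stage 3: below threshold (3.84 ≤ 5.6); passes unchanged; output 3.84 dBV.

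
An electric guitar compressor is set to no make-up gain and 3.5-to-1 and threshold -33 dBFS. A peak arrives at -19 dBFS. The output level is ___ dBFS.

Overshoot: -19 − (-33) = 14 dB.
The 14 dB excess becomes 4 dB after 3.5:1 reduction.
So the level is -33 + 4 = -29 dBFS.

-29 dBFS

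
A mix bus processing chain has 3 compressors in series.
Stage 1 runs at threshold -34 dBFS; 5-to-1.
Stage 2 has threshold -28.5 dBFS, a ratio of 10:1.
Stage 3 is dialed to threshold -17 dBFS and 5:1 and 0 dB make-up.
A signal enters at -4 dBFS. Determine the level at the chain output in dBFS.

Stage 1: 30 dB above -34 dBFS, reduced 5:1 to 6 dB above → -28 dBFS.
Stage 2: 0.5 dB above -28.5 dBFS, reduced 10:1 to 0.05 dB above → -28.45 dBFS.
Stage 3: below threshold (-28.45 ≤ -17); passes unchanged; output -28.45 dBFS.

-28.45 dBFS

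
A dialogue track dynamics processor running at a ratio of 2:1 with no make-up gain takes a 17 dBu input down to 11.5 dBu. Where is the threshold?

Input is 11 dB above T (since output overshoot × R = input overshoot: (11.5 − T)·2 = 17 − T gives T = 6 dBu).
Check: 6 + (17 − 6)/2 = 6 + 5.5 = 11.5 dBu. ✓

6 dBu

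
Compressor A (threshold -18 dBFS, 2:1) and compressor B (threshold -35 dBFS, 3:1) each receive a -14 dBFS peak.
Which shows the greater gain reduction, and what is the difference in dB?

B, by 12 dB

A: GR = 4 − 4/2 = 2 dB.
B: GR = 21 − 21/3 = 14 dB.
Difference: 12 dB in favour of B.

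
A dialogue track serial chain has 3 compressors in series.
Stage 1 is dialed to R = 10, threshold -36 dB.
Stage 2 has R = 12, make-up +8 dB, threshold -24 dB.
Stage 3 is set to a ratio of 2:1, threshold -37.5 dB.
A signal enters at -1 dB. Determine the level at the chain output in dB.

-31 dB

Stage 1: overshoot 35 dB → 35/10 = 3.5 dB → -32.5 dB.
Stage 2: below threshold (-32.5 ≤ -24); passes unchanged; make-up brings it to -24.5 dB.
Stage 3: overshoot 13 dB → 13/2 = 6.5 dB → -31 dB.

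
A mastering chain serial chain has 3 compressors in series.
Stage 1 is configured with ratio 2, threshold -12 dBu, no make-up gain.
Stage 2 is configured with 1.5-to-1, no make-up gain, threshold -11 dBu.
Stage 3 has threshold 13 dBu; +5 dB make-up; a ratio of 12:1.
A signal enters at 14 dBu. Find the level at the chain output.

Stage 1: 14 dBu is 26 dB over -12 dBu; at 2:1 that becomes 13 dB over, giving 1 dBu.
Stage 2: overshoot 12 dB → 12/1.5 = 8 dB → -3 dBu.
Stage 3: -3 dBu is at or below the 13 dBu threshold — no compression; make-up brings it to 2 dBu.

2 dBu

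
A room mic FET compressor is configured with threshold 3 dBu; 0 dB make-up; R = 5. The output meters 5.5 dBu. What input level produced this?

The compressed level sits 5.5 − 3 = 2.5 dB over threshold.
Input overshoot = R × output overshoot = 12.5 dB → input = 3 + 12.5 = 15.5 dBu.

15.5 dBu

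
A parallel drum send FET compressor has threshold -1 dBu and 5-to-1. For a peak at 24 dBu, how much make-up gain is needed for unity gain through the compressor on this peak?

Without make-up, output = threshold + overshoot/5 = -1 + 5 = 4 dBu.
Gap to target: 20 dB.

20 dB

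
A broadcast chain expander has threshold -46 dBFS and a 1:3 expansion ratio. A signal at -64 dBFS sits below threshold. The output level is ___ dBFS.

The input is 18 dB below the -46 dBFS threshold.
A 1:3 expander multiplies undershoot by 3: 18 × 3 = 54 dB below threshold.
Output = -46 − 54 = -100 dBFS.

-100 dBFS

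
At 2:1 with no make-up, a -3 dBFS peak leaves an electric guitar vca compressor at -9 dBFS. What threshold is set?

Let T be the threshold. Output overshoot = (input overshoot)/R, so -9 − T = (-3 − T)/2.
2·(-9 − T) = -3 − T → 1·T = -18 − (-3) = -15.
T = -15/1 = -15 dBFS.

-15 dBFS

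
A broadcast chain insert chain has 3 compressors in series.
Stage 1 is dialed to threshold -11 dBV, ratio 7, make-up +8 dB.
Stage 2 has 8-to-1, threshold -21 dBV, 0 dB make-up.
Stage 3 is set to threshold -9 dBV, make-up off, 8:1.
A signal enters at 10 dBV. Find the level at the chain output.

Stage 1: 21 dB above -11 dBV, reduced 7:1 to 3 dB above → -8 dBV; +8 dB make-up → 0 dBV.
Stage 2: 21 dB above -21 dBV, reduced 8:1 to 2.625 dB above → -18.375 dBV.
Stage 3: -18.375 dBV ≤ -9 dBV, so stage 3 doesn't engage; output -18.375 dBV.

-18.375 dBV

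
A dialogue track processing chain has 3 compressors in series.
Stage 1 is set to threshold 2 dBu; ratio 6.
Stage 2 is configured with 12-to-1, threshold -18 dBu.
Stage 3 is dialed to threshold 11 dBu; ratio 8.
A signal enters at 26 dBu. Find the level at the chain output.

Stage 1: 24 dB above 2 dBu, reduced 6:1 to 4 dB above → 6 dBu.
Stage 2: 24 dB above -18 dBu, reduced 12:1 to 2 dB above → -16 dBu.
Stage 3: below threshold (-16 ≤ 11); passes unchanged; output -16 dBu.

-16 dBu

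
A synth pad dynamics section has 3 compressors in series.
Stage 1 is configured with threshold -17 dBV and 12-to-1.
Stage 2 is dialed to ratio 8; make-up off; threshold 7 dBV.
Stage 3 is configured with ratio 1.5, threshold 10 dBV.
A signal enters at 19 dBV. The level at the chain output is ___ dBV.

Stage 1: 19 dBV is 36 dB over -17 dBV; at 12:1 that becomes 3 dB over, giving -14 dBV.
Stage 2: below threshold (-14 ≤ 7); passes unchanged; output -14 dBV.
Stage 3: below threshold (-14 ≤ 10); passes unchanged; output -14 dBV.

-14 dBV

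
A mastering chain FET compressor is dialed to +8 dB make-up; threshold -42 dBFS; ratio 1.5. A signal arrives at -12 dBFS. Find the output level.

-14 dBFS

Overshoot: -12 − (-42) = 30 dB.
At 1.5:1 the overshoot is divided by 1.5, leaving 20 dB above threshold.
Output = -42 + 20 = -22 dBFS; make-up adds 8 dB, giving -14 dBFS.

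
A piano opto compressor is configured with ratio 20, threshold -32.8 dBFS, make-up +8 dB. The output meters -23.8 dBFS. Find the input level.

Before make-up, the level was -23.8 − 8 = -31.8 dBFS.
Post-compression overshoot = -31.8 − (-32.8) = 1 dB.
Input overshoot = R × output overshoot = 20 dB → input = -32.8 + 20 = -12.8 dBFS.

-12.8 dBFS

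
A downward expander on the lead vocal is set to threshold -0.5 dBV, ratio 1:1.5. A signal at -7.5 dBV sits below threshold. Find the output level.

-11 dBV

Undershoot = (-0.5) − (-7.5) = 7 dB.
At 1:1.5, that expands to 10.5 dB under threshold.
Output = -0.5 − 10.5 = -11 dBV.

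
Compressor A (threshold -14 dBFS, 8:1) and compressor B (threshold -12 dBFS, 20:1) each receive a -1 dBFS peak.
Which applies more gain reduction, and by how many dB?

A, by 0.925 dB

A: 13 dB over, compressed to 1.625 dB over, so 11.375 dB of GR.
B: 11 dB over, compressed to 0.55 dB over, so 10.45 dB of GR.
Difference: 0.925 dB in favour of A.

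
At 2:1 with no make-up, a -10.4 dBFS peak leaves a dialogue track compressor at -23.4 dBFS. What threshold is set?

Input is 26 dB above T (since output overshoot × R = input overshoot: (-23.4 − T)·2 = -10.4 − T gives T = -36.4 dBFS).
Check: -36.4 + (-10.4 − (-36.4))/2 = -36.4 + 13 = -23.4 dBFS. ✓

-36.4 dBFS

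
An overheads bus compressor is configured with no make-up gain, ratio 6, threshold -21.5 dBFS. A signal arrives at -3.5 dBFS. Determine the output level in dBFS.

-18.5 dBFS

Overshoot: -3.5 − (-21.5) = 18 dB.
At 6:1 the overshoot is divided by 6, leaving 3 dB above threshold.
So the level is -21.5 + 3 = -18.5 dBFS.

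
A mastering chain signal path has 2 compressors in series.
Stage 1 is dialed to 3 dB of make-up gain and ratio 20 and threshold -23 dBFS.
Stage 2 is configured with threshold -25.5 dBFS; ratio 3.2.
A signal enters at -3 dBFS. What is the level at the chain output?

Stage 1: 20 dB above -23 dBFS, reduced 20:1 to 1 dB above → -22 dBFS; +3 dB make-up → -19 dBFS.
Stage 2: 6.5 dB above -25.5 dBFS, reduced 3.2:1 to 2.03125 dB above → -23.46875 dBFS.

-23.46875 dBFS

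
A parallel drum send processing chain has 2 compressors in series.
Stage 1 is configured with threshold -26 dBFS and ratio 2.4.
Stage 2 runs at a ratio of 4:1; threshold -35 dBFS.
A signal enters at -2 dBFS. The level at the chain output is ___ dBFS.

-30.25 dBFS

Stage 1: overshoot 24 dB → 24/2.4 = 10 dB → -16 dBFS.
Stage 2: 19 dB above -35 dBFS, reduced 4:1 to 4.75 dB above → -30.25 dBFS.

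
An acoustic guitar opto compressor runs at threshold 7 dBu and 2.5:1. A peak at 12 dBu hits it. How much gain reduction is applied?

Overshoot = 12 − 7 = 5 dB.
After 2.5:1 compression the overshoot becomes 5/2.5 = 2 dB.
GR = overshoot in − overshoot out = 5 − 2 = 3 dB.

3 dB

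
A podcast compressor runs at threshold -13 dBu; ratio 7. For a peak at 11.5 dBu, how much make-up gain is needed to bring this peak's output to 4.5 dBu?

The peak compresses to -13 + 24.5/7 = -9.5 dBu.
To reach 4.5 dBu requires 4.5 − (-9.5) = 14 dB of make-up.

14 dB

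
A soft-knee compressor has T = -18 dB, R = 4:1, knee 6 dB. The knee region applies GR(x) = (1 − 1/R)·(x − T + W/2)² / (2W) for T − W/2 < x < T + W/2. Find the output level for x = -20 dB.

-20.0625 dB

x − T + W/2 = -20 − (-18) + 3 = 1.
GR = (1 − 1/4) × 1² / 12 = 0.75 × 1 / 12 = 0.0625 dB.
Output = -20 − 0.0625 = -20.0625 dB.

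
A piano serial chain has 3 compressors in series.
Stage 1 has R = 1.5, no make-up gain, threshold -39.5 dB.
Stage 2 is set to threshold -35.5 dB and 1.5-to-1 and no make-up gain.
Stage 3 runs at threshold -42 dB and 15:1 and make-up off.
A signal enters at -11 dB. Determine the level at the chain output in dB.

Stage 1: overshoot 28.5 dB → 28.5/1.5 = 19 dB → -20.5 dB.
Stage 2: overshoot 15 dB → 15/1.5 = 10 dB → -25.5 dB.
Stage 3: 16.5 dB above -42 dB, reduced 15:1 to 1.1 dB above → -40.9 dB.

-40.9 dB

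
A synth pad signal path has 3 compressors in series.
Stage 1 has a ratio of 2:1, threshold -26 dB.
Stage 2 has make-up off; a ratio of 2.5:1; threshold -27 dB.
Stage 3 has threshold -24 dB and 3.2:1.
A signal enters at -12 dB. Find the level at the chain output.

-23.9375 dB

Stage 1: -12 dB is 14 dB over -26 dB; at 2:1 that becomes 7 dB over, giving -19 dB.
Stage 2: 8 dB above -27 dB, reduced 2.5:1 to 3.2 dB above → -23.8 dB.
Stage 3: overshoot 0.2 dB → 0.2/3.2 = 0.0625 dB → -23.9375 dB.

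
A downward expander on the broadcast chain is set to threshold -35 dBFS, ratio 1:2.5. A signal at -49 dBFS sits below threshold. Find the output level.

-70 dBFS

Below threshold, a 1:2.5 expander applies gain = (2.5−1)×(T − x) of attenuation.
(2.5−1) × 14 = 21 dB, so output = -49 − 21 = -70 dBFS.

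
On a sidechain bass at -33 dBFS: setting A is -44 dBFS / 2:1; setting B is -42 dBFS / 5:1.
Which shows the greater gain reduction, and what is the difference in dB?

A: GR = 11 − 11/2 = 5.5 dB.
B: GR = 9 − 9/5 = 7.2 dB.
Difference: 1.7 dB in favour of B.

B, by 1.7 dB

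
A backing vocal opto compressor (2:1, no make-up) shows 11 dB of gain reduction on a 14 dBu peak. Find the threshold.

Gain reduction = 14 − 3 = 11 dB; output overshoot = GR / (R − 1) = 11 / 1 = 11 dB.
Threshold = output − output overshoot = 3 − 11 = -8 dBu.

-8 dBu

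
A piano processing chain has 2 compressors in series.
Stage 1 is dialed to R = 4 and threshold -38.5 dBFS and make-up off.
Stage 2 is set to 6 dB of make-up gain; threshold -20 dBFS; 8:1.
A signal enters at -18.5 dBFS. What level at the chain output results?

Stage 1: overshoot 20 dB → 20/4 = 5 dB → -33.5 dBFS.
Stage 2: -33.5 dBFS ≤ -20 dBFS, so stage 2 doesn't engage; make-up brings it to -27.5 dBFS.

-27.5 dBFS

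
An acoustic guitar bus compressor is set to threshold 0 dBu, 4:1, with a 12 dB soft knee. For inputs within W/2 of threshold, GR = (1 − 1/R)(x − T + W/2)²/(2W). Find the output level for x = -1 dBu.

-1.78125 dBu

x − T + W/2 = -1 − 0 + 6 = 5.
GR = (1 − 1/4) × 5² / 24 = 0.75 × 25 / 24 = 0.78125 dB.
Output = -1 − 0.78125 = -1.78125 dBu.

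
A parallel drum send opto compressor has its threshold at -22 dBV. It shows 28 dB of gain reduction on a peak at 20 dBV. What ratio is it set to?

Input overshoot = 20 − (-22) = 42 dB.
Output overshoot = 42 − 28 = 14 dB.
Ratio = input overshoot / output overshoot = 42 / 14 = 3.

3:1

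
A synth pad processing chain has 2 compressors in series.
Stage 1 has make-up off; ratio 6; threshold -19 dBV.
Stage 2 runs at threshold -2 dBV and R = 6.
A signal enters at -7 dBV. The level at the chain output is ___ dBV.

Stage 1: overshoot 12 dB → 12/6 = 2 dB → -17 dBV.
Stage 2: below threshold (-17 ≤ -2); passes unchanged; output -17 dBV.

-17 dBV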